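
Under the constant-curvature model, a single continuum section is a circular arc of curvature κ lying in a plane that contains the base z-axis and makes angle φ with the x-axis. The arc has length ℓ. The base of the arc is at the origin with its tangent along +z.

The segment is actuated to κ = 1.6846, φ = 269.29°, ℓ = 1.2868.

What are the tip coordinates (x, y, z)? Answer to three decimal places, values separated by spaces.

θ = κ·ℓ = 1.6846 × 1.2868 = 2.16774 rad
ρ = (1 − cos θ)/κ = (1 − -0.56212)/1.6846 = 0.92729
z = sin θ / κ = 0.82706/1.6846 = 0.49095
x = ρ cos φ = 0.92729 × cos(269.29°) = -0.01149
y = ρ sin φ = 0.92729 × sin(269.29°) = -0.92722

-0.011 -0.927 0.491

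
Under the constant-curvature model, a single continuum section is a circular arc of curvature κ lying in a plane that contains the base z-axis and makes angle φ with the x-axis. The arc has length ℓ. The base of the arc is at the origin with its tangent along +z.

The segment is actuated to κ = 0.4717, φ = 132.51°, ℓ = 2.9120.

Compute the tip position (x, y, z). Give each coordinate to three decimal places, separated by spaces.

-1.152 1.257 2.079

θ = κ·ℓ = 0.4717 × 2.9120 = 1.37359 rad
ρ = (1 − cos θ)/κ = (1 − 0.19593)/0.4717 = 1.70462
z = sin θ / κ = 0.98062/0.4717 = 2.07890
x = ρ cos φ = 1.70462 × cos(132.51°) = -1.15184
y = ρ sin φ = 1.70462 × sin(132.51°) = 1.25658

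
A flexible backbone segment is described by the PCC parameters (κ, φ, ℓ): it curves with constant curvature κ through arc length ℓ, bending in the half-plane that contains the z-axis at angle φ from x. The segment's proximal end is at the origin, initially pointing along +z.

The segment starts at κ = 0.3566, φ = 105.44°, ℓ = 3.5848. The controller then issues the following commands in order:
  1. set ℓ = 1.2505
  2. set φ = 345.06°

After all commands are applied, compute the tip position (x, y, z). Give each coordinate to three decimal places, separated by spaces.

0.265 -0.071 1.209

initial: κ=0.3566, φ=105.44°, ℓ=3.5848
cmd 1: set ℓ=1.2505 → (κ,φ,ℓ)=(0.3566,105.44°,1.2505) → tip=(-0.0730,0.2643,1.2095)
cmd 2: set φ=345.06° → (κ,φ,ℓ)=(0.3566,345.06°,1.2505) → tip=(0.2650,-0.0707,1.2095)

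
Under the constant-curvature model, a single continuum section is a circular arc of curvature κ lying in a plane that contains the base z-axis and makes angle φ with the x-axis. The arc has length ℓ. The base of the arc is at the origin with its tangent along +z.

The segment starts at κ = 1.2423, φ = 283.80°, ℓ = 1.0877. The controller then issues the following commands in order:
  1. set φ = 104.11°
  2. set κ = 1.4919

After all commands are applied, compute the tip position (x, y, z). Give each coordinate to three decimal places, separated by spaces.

initial: κ=1.2423, φ=283.80°, ℓ=1.0877
cmd 1: set φ=104.11° → (κ,φ,ℓ)=(1.2423,104.11°,1.0877) → tip=(-0.1535,0.6107,0.7856)
cmd 2: set κ=1.4919 → (κ,φ,ℓ)=(1.4919,104.11°,1.0877) → tip=(-0.1719,0.6838,0.6694)

-0.172 0.684 0.669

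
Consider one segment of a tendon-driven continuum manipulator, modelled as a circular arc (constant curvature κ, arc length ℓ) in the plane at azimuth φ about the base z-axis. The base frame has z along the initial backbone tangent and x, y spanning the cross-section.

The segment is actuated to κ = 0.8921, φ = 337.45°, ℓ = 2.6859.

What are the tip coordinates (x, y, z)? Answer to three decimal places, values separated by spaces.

θ = κ·ℓ = 0.8921 × 2.6859 = 2.39609 rad
ρ = (1 − cos θ)/κ = (1 − -0.73475)/0.8921 = 1.94457
z = sin θ / κ = 0.67834/0.8921 = 0.76039
x = ρ cos φ = 1.94457 × cos(337.45°) = 1.79590
y = ρ sin φ = 1.94457 × sin(337.45°) = -0.74572

1.796 -0.746 0.760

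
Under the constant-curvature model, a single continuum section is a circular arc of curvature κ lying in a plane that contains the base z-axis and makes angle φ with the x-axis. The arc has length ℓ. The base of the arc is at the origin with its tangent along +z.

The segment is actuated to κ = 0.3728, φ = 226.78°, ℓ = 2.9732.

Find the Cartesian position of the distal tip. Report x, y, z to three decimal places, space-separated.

-1.017 -1.083 2.401

θ = κ·ℓ = 0.3728 × 2.9732 = 1.10841 rad
ρ = (1 − cos θ)/κ = (1 − 0.44609)/0.3728 = 1.48582
z = sin θ / κ = 0.89499/0.3728 = 2.40072
x = ρ cos φ = 1.48582 × cos(226.78°) = -1.01749
y = ρ sin φ = 1.48582 × sin(226.78°) = -1.08276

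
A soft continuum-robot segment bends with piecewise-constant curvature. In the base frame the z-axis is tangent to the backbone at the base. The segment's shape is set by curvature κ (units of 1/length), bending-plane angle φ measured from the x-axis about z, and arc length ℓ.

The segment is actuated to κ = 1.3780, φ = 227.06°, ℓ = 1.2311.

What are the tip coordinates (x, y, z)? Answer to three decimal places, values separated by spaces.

θ = κ·ℓ = 1.3780 × 1.2311 = 1.69646 rad
ρ = (1 − cos θ)/κ = (1 − -0.12533)/1.3780 = 0.81664
z = sin θ / κ = 0.99212/1.3780 = 0.71997
x = ρ cos φ = 0.81664 × cos(227.06°) = -0.55632
y = ρ sin φ = 0.81664 × sin(227.06°) = -0.59784

-0.556 -0.598 0.720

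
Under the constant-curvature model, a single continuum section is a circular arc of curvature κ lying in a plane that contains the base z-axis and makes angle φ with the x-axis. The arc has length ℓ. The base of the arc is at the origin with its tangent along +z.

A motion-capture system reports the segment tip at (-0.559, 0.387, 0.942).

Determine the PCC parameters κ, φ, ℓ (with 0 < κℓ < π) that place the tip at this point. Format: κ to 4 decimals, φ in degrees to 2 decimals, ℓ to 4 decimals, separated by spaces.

1.0075 145.30 1.2410

ρ = √(x²+y²) = √(-0.559² + 0.387²) = 0.67989
φ = atan2(y, x) mod 360° = atan2(0.387, -0.559) = 145.3048°
|p|² = ρ² + z² = 0.67989² + 0.942² = 1.34961
κ = 2ρ / |p|² = 2×0.67989 / 1.34961 = 1.00753
θ = 2·atan2(ρ, z) = 2·atan2(0.67989, 0.942) = 1.25035 rad
ℓ = θ/κ = 1.25035/1.00753 = 1.24100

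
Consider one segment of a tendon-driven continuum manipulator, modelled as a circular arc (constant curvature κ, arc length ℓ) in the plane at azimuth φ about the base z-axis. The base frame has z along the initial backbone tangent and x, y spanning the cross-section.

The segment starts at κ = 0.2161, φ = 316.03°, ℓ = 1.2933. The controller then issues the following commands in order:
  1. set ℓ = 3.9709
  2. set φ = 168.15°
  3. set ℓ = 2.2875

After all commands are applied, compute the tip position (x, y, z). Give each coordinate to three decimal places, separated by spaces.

-0.542 0.114 2.195

initial: κ=0.2161, φ=316.03°, ℓ=1.2933
cmd 1: set ℓ=3.9709 → (κ,φ,ℓ)=(0.2161,316.03°,3.9709) → tip=(1.1528,-1.1120,3.5012)
cmd 2: set φ=168.15° → (κ,φ,ℓ)=(0.2161,168.15°,3.9709) → tip=(-1.5676,0.3289,3.5012)
cmd 3: set ℓ=2.2875 → (κ,φ,ℓ)=(0.2161,168.15°,2.2875) → tip=(-0.5422,0.1138,2.1955)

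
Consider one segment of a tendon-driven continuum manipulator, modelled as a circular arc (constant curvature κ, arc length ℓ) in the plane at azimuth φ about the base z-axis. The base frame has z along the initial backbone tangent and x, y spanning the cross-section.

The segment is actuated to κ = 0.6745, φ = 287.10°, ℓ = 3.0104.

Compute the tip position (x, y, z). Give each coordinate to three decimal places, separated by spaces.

θ = κ·ℓ = 0.6745 × 3.0104 = 2.03051 rad
ρ = (1 − cos θ)/κ = (1 − -0.44370)/0.6745 = 2.14039
z = sin θ / κ = 0.89618/0.6745 = 1.32865
x = ρ cos φ = 2.14039 × cos(287.10°) = 0.62936
y = ρ sin φ = 2.14039 × sin(287.10°) = -2.04577

0.629 -2.046 1.329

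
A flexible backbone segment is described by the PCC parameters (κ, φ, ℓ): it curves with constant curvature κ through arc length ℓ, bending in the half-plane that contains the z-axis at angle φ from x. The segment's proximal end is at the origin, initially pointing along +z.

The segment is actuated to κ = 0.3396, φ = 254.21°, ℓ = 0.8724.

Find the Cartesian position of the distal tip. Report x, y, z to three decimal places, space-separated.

-0.035 -0.123 0.860

θ = κ·ℓ = 0.3396 × 0.8724 = 0.29627 rad
ρ = (1 − cos θ)/κ = (1 − 0.95643)/0.3396 = 0.12829
z = sin θ / κ = 0.29195/0.3396 = 0.85969
x = ρ cos φ = 0.12829 × cos(254.21°) = -0.03491
y = ρ sin φ = 0.12829 × sin(254.21°) = -0.12345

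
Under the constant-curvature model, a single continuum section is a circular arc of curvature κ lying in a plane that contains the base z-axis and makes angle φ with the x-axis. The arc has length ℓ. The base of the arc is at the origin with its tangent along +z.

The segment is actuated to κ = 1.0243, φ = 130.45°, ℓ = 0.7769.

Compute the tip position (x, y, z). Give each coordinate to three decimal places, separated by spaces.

-0.190 0.223 0.697

θ = κ·ℓ = 1.0243 × 0.7769 = 0.79578 rad
ρ = (1 − cos θ)/κ = (1 − 0.69973)/1.0243 = 0.29315
z = sin θ / κ = 0.71441/1.0243 = 0.69746
x = ρ cos φ = 0.29315 × cos(130.45°) = -0.19019
y = ρ sin φ = 0.29315 × sin(130.45°) = 0.22308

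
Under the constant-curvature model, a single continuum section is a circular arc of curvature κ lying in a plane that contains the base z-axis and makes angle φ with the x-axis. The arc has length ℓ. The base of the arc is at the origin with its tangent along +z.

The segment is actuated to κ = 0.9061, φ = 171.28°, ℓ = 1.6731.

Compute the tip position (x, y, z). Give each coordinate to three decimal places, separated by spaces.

-1.031 0.158 1.102

θ = κ·ℓ = 0.9061 × 1.6731 = 1.51600 rad
ρ = (1 − cos θ)/κ = (1 − 0.05477)/0.9061 = 1.04318
z = sin θ / κ = 0.99850/0.9061 = 1.10197
x = ρ cos φ = 1.04318 × cos(171.28°) = -1.03112
y = ρ sin φ = 1.04318 × sin(171.28°) = 0.15815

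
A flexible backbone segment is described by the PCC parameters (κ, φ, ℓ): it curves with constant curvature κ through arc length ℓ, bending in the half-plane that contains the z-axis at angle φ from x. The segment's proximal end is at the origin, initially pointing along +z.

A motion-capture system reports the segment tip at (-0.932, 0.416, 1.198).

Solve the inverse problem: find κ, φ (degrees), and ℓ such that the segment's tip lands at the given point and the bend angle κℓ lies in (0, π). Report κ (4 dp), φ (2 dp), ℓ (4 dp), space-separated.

ρ = √(x²+y²) = √(-0.932² + 0.416²) = 1.02063
φ = atan2(y, x) mod 360° = atan2(0.416, -0.932) = 155.9463°
|p|² = ρ² + z² = 1.02063² + 1.198² = 2.47688
κ = 2ρ / |p|² = 2×1.02063 / 2.47688 = 0.82412
θ = 2·atan2(ρ, z) = 2·atan2(1.02063, 1.198) = 1.41124 rad
ℓ = θ/κ = 1.41124/0.82412 = 1.71242

0.8241 155.95 1.7124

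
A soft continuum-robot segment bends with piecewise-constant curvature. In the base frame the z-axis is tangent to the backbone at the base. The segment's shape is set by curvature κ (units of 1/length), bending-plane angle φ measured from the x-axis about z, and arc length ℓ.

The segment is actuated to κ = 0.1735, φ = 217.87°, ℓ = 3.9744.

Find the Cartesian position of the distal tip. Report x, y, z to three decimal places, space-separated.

-1.040 -0.808 3.667

θ = κ·ℓ = 0.1735 × 3.9744 = 0.68956 rad
ρ = (1 − cos θ)/κ = (1 − 0.77153)/0.1735 = 1.31685
z = sin θ / κ = 0.63620/0.1735 = 3.66684
x = ρ cos φ = 1.31685 × cos(217.87°) = -1.03953
y = ρ sin φ = 1.31685 × sin(217.87°) = -0.80838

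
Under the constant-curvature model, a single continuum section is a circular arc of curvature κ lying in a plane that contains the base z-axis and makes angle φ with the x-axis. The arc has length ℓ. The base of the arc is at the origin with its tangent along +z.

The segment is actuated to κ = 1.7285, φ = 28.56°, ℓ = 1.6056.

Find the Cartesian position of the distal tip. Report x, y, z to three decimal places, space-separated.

θ = κ·ℓ = 1.7285 × 1.6056 = 2.77528 rad
ρ = (1 − cos θ)/κ = (1 − -0.93365)/1.7285 = 1.11869
z = sin θ / κ = 0.35818/1.7285 = 0.20722
x = ρ cos φ = 1.11869 × cos(28.56°) = 0.98256
y = ρ sin φ = 1.11869 × sin(28.56°) = 0.53482

0.983 0.535 0.207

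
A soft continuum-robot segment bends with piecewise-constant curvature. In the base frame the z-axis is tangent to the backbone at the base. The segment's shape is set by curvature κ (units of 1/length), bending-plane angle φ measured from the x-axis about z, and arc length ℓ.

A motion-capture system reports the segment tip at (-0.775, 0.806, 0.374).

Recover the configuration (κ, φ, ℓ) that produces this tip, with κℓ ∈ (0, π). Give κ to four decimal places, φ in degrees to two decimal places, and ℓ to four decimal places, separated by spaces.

ρ = √(x²+y²) = √(-0.775² + 0.806²) = 1.11815
φ = atan2(y, x) mod 360° = atan2(0.806, -0.775) = 133.8767°
|p|² = ρ² + z² = 1.11815² + 0.374² = 1.39014
κ = 2ρ / |p|² = 2×1.11815 / 1.39014 = 1.60869
θ = 2·atan2(ρ, z) = 2·atan2(1.11815, 0.374) = 2.49603 rad
ℓ = θ/κ = 2.49603/1.60869 = 1.55159

1.6087 133.88 1.5516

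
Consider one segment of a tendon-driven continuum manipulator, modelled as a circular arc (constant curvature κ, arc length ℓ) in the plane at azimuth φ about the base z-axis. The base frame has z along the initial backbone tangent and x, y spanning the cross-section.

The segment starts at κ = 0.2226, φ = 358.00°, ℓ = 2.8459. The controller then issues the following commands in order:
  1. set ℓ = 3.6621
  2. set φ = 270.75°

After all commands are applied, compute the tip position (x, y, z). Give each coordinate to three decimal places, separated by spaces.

0.018 -1.412 3.270

initial: κ=0.2226, φ=358.00°, ℓ=2.8459
cmd 1: set ℓ=3.6621 → (κ,φ,ℓ)=(0.2226,358.00°,3.6621) → tip=(1.4109,-0.0493,3.2698)
cmd 2: set φ=270.75° → (κ,φ,ℓ)=(0.2226,270.75°,3.6621) → tip=(0.0185,-1.4117,3.2698)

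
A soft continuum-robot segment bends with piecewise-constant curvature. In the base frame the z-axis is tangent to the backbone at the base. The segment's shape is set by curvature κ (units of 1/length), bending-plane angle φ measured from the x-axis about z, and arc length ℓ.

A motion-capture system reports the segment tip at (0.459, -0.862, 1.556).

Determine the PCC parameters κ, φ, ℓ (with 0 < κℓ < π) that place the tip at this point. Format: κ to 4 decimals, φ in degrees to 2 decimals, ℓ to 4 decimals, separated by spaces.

ρ = √(x²+y²) = √(0.459² + -0.862²) = 0.97659
φ = atan2(y, x) mod 360° = atan2(-0.862, 0.459) = 298.0345°
|p|² = ρ² + z² = 0.97659² + 1.556² = 3.37486
κ = 2ρ / |p|² = 2×0.97659 / 3.37486 = 0.57874
θ = 2·atan2(ρ, z) = 2·atan2(0.97659, 1.556) = 1.12097 rad
ℓ = θ/κ = 1.12097/0.57874 = 1.93691

0.5787 298.03 1.9369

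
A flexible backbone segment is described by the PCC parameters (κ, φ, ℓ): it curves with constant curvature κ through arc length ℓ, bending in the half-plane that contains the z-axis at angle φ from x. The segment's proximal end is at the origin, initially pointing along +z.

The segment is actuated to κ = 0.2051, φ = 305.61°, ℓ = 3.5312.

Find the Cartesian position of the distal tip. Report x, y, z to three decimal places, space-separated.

θ = κ·ℓ = 0.2051 × 3.5312 = 0.72425 rad
ρ = (1 − cos θ)/κ = (1 − 0.74900)/0.2051 = 1.22381
z = sin θ / κ = 0.66257/0.2051 = 3.23049
x = ρ cos φ = 1.22381 × cos(305.61°) = 0.71258
y = ρ sin φ = 1.22381 × sin(305.61°) = -0.99495

0.713 -0.995 3.230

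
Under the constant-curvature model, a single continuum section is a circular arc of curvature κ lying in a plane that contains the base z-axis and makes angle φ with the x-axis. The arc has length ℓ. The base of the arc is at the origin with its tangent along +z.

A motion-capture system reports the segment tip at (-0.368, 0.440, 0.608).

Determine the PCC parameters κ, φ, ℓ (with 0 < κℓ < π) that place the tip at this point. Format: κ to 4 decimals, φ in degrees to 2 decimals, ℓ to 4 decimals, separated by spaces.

1.6420 129.91 0.9212

ρ = √(x²+y²) = √(-0.368² + 0.440²) = 0.57361
φ = atan2(y, x) mod 360° = atan2(0.440, -0.368) = 129.9079°
|p|² = ρ² + z² = 0.57361² + 0.608² = 0.69869
κ = 2ρ / |p|² = 2×0.57361 / 0.69869 = 1.64195
θ = 2·atan2(ρ, z) = 2·atan2(0.57361, 0.608) = 1.51260 rad
ℓ = θ/κ = 1.51260/1.64195 = 0.92122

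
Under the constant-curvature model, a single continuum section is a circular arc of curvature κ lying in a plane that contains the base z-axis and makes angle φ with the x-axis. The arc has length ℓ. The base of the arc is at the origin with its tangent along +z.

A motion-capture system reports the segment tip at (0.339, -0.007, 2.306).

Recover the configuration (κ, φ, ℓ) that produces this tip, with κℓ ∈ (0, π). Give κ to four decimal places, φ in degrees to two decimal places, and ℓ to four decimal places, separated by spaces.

0.1248 358.82 2.3391

ρ = √(x²+y²) = √(0.339² + -0.007²) = 0.33907
φ = atan2(y, x) mod 360° = atan2(-0.007, 0.339) = 358.8171°
|p|² = ρ² + z² = 0.33907² + 2.306² = 5.43261
κ = 2ρ / |p|² = 2×0.33907 / 5.43261 = 0.12483
θ = 2·atan2(ρ, z) = 2·atan2(0.33907, 2.306) = 0.29199 rad
ℓ = θ/κ = 0.29199/0.12483 = 2.33910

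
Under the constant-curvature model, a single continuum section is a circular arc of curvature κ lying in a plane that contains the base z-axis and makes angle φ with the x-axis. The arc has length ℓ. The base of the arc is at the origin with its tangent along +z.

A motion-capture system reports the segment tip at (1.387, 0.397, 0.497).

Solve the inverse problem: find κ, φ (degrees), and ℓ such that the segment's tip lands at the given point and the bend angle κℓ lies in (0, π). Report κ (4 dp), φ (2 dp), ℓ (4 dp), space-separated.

ρ = √(x²+y²) = √(1.387² + 0.397²) = 1.44270
φ = atan2(y, x) mod 360° = atan2(0.397, 1.387) = 15.9727°
|p|² = ρ² + z² = 1.44270² + 0.497² = 2.32839
κ = 2ρ / |p|² = 2×1.44270 / 2.32839 = 1.23923
θ = 2·atan2(ρ, z) = 2·atan2(1.44270, 0.497) = 2.47807 rad
ℓ = θ/κ = 2.47807/1.23923 = 1.99969

1.2392 15.97 1.9997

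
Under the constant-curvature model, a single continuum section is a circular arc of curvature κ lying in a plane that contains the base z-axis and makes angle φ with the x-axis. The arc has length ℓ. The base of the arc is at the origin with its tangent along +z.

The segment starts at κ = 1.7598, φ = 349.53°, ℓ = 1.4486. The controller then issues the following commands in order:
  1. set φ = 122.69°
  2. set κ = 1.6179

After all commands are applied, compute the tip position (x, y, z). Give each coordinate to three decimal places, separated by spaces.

initial: κ=1.7598, φ=349.53°, ℓ=1.4486
cmd 1: set φ=122.69° → (κ,φ,ℓ)=(1.7598,122.69°,1.4486) → tip=(-0.5615,0.8750,0.3173)
cmd 2: set κ=1.6179 → (κ,φ,ℓ)=(1.6179,122.69°,1.4486) → tip=(-0.5669,0.8834,0.4425)

-0.567 0.883 0.442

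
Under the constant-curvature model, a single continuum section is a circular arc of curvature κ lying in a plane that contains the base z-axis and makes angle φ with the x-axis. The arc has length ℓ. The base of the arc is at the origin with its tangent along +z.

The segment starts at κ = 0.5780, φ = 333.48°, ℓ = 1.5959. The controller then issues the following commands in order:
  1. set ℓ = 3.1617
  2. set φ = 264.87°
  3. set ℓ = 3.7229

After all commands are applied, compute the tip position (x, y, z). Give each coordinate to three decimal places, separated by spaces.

initial: κ=0.5780, φ=333.48°, ℓ=1.5959
cmd 1: set ℓ=3.1617 → (κ,φ,ℓ)=(0.5780,333.48°,3.1617) → tip=(1.9410,-0.9686,1.6734)
cmd 2: set φ=264.87° → (κ,φ,ℓ)=(0.5780,264.87°,3.1617) → tip=(-0.1940,-2.1606,1.6734)
cmd 3: set ℓ=3.7229 → (κ,φ,ℓ)=(0.5780,264.87°,3.7229) → tip=(-0.2396,-2.6690,1.4462)

-0.240 -2.669 1.446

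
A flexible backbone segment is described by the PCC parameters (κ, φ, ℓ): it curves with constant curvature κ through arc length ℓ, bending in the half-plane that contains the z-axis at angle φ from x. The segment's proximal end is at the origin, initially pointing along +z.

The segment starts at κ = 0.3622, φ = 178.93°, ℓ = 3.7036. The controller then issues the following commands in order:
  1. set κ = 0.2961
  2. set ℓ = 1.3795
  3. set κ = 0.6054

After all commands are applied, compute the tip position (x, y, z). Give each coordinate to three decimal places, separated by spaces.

initial: κ=0.3622, φ=178.93°, ℓ=3.7036
cmd 1: set κ=0.2961 → (κ,φ,ℓ)=(0.2961,178.93°,3.7036) → tip=(-1.8349,0.0343,3.0046)
cmd 2: set ℓ=1.3795 → (κ,φ,ℓ)=(0.2961,178.93°,1.3795) → tip=(-0.2778,0.0052,1.3415)
cmd 3: set κ=0.6054 → (κ,φ,ℓ)=(0.6054,178.93°,1.3795) → tip=(-0.5432,0.0101,1.2246)

-0.543 0.010 1.225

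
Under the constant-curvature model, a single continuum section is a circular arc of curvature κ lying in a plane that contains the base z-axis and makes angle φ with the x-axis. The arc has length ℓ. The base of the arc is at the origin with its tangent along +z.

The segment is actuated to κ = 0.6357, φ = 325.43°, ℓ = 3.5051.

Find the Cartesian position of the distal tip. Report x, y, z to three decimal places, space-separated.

2.087 -1.438 1.245

θ = κ·ℓ = 0.6357 × 3.5051 = 2.22819 rad
ρ = (1 − cos θ)/κ = (1 − -0.61106)/0.6357 = 2.53430
z = sin θ / κ = 0.79159/0.6357 = 1.24522
x = ρ cos φ = 2.53430 × cos(325.43°) = 2.08683
y = ρ sin φ = 2.53430 × sin(325.43°) = -1.43800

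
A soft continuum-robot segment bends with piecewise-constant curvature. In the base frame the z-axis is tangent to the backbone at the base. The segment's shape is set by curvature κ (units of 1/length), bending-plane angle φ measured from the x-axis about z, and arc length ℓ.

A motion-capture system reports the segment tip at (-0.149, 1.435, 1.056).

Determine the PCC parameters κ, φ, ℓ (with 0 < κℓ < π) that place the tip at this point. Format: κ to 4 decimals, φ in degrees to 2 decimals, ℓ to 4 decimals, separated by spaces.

0.9027 95.93 2.0804

ρ = √(x²+y²) = √(-0.149² + 1.435²) = 1.44271
φ = atan2(y, x) mod 360° = atan2(1.435, -0.149) = 95.9279°
|p|² = ρ² + z² = 1.44271² + 1.056² = 3.19656
κ = 2ρ / |p|² = 2×1.44271 / 3.19656 = 0.90267
θ = 2·atan2(ρ, z) = 2·atan2(1.44271, 1.056) = 1.87789 rad
ℓ = θ/κ = 1.87789/0.90267 = 2.08038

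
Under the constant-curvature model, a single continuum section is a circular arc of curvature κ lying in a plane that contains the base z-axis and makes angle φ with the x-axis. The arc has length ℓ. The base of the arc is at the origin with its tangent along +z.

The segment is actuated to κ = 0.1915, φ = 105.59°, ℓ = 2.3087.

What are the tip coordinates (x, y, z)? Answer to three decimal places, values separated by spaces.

θ = κ·ℓ = 0.1915 × 2.3087 = 0.44212 rad
ρ = (1 − cos θ)/κ = (1 − 0.90385)/0.1915 = 0.50210
z = sin θ / κ = 0.42785/0.1915 = 2.23422
x = ρ cos φ = 0.50210 × cos(105.59°) = -0.13494
y = ρ sin φ = 0.50210 × sin(105.59°) = 0.48363

-0.135 0.484 2.234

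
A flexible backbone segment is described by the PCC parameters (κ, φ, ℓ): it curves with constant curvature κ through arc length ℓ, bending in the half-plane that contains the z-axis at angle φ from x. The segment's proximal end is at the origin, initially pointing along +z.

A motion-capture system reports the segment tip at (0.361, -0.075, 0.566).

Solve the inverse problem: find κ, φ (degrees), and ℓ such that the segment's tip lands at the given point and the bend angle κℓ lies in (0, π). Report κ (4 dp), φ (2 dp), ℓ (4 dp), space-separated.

ρ = √(x²+y²) = √(0.361² + -0.075²) = 0.36871
φ = atan2(y, x) mod 360° = atan2(-0.075, 0.361) = 348.2634°
|p|² = ρ² + z² = 0.36871² + 0.566² = 0.45630
κ = 2ρ / |p|² = 2×0.36871 / 0.45630 = 1.61607
θ = 2·atan2(ρ, z) = 2·atan2(0.36871, 0.566) = 1.15476 rad
ℓ = θ/κ = 1.15476/1.61607 = 0.71455

1.6161 348.26 0.7145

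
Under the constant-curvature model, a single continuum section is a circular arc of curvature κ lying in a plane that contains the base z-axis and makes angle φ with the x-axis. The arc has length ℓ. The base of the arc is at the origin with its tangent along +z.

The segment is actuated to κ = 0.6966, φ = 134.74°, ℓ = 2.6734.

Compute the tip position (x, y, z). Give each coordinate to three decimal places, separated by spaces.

-1.301 1.313 1.375

θ = κ·ℓ = 0.6966 × 2.6734 = 1.86229 rad
ρ = (1 − cos θ)/κ = (1 − -0.28738)/0.6966 = 1.84810
z = sin θ / κ = 0.95782/0.6966 = 1.37499
x = ρ cos φ = 1.84810 × cos(134.74°) = -1.30086
y = ρ sin φ = 1.84810 × sin(134.74°) = 1.31272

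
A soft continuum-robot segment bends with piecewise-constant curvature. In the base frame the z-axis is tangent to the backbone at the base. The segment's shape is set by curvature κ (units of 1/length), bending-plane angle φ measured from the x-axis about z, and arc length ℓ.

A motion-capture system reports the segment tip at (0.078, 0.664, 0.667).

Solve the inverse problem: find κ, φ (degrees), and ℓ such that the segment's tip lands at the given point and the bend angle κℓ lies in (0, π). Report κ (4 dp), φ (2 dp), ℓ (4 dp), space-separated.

1.4992 83.30 1.0493

ρ = √(x²+y²) = √(0.078² + 0.664²) = 0.66857
φ = atan2(y, x) mod 360° = atan2(0.664, 0.078) = 83.3002°
|p|² = ρ² + z² = 0.66857² + 0.667² = 0.89187
κ = 2ρ / |p|² = 2×0.66857 / 0.89187 = 1.49925
θ = 2·atan2(ρ, z) = 2·atan2(0.66857, 0.667) = 1.57314 rad
ℓ = θ/κ = 1.57314/1.49925 = 1.04929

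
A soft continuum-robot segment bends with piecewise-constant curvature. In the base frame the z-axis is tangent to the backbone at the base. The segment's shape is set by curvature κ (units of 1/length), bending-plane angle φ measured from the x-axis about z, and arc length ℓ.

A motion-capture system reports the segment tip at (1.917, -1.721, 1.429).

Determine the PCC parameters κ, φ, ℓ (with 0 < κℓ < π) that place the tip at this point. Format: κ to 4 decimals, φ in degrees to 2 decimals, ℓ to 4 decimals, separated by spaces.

ρ = √(x²+y²) = √(1.917² + -1.721²) = 2.57619
φ = atan2(y, x) mod 360° = atan2(-1.721, 1.917) = 318.0839°
|p|² = ρ² + z² = 2.57619² + 1.429² = 8.67877
κ = 2ρ / |p|² = 2×2.57619 / 8.67877 = 0.59368
θ = 2·atan2(ρ, z) = 2·atan2(2.57619, 1.429) = 2.12871 rad
ℓ = θ/κ = 2.12871/0.59368 = 3.58565

0.5937 318.08 3.5856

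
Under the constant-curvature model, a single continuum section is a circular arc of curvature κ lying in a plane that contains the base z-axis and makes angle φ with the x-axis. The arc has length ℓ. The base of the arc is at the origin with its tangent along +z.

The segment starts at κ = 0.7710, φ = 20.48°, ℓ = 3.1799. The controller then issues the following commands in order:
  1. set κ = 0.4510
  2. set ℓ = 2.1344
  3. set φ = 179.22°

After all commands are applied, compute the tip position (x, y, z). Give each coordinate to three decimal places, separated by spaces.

initial: κ=0.7710, φ=20.48°, ℓ=3.1799
cmd 1: set κ=0.4510 → (κ,φ,ℓ)=(0.4510,20.48°,3.1799) → tip=(1.7942,0.6701,2.1966)
cmd 2: set ℓ=2.1344 → (κ,φ,ℓ)=(0.4510,20.48°,2.1344) → tip=(0.8903,0.3325,1.8197)
cmd 3: set φ=179.22° → (κ,φ,ℓ)=(0.4510,179.22°,2.1344) → tip=(-0.9503,0.0129,1.8197)

-0.950 0.013 1.820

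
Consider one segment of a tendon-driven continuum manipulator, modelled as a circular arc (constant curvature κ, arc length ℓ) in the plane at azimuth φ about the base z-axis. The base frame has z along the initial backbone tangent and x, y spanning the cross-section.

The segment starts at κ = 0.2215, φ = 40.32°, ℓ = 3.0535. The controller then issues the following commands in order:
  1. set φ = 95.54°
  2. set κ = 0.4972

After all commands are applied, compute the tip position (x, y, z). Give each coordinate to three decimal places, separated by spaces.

-0.184 1.897 2.008

initial: κ=0.2215, φ=40.32°, ℓ=3.0535
cmd 1: set φ=95.54° → (κ,φ,ℓ)=(0.2215,95.54°,3.0535) → tip=(-0.0959,0.9892,2.8260)
cmd 2: set κ=0.4972 → (κ,φ,ℓ)=(0.4972,95.54°,3.0535) → tip=(-0.1840,1.8966,2.0085)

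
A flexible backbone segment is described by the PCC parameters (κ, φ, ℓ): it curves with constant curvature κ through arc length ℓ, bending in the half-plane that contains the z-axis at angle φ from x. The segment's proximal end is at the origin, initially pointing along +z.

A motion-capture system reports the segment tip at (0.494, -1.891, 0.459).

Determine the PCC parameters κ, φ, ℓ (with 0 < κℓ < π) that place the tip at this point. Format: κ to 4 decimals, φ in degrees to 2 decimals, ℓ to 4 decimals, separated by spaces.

0.9698 284.64 2.7637

ρ = √(x²+y²) = √(0.494² + -1.891²) = 1.95446
φ = atan2(y, x) mod 360° = atan2(-1.891, 0.494) = 284.6406°
|p|² = ρ² + z² = 1.95446² + 0.459² = 4.03060
κ = 2ρ / |p|² = 2×1.95446 / 4.03060 = 0.96981
θ = 2·atan2(ρ, z) = 2·atan2(1.95446, 0.459) = 2.68026 rad
ℓ = θ/κ = 2.68026/0.96981 = 2.76369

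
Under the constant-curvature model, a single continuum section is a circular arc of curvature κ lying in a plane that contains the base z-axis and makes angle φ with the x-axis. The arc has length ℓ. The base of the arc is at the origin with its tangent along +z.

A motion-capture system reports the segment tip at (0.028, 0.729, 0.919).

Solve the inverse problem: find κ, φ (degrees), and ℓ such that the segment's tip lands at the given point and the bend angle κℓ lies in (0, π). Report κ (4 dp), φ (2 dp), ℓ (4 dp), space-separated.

1.0598 87.80 1.2663

ρ = √(x²+y²) = √(0.028² + 0.729²) = 0.72954
φ = atan2(y, x) mod 360° = atan2(0.729, 0.028) = 87.8004°
|p|² = ρ² + z² = 0.72954² + 0.919² = 1.37679
κ = 2ρ / |p|² = 2×0.72954 / 1.37679 = 1.05977
θ = 2·atan2(ρ, z) = 2·atan2(0.72954, 0.919) = 1.34195 rad
ℓ = θ/κ = 1.34195/1.05977 = 1.26626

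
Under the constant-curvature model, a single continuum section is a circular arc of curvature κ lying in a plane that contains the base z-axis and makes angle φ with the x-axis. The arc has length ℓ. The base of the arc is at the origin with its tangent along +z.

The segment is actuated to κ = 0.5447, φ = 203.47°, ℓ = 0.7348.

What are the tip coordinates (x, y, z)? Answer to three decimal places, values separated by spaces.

-0.133 -0.058 0.715

θ = κ·ℓ = 0.5447 × 0.7348 = 0.40025 rad
ρ = (1 − cos θ)/κ = (1 − 0.92097)/0.5447 = 0.14510
z = sin θ / κ = 0.38964/0.5447 = 0.71534
x = ρ cos φ = 0.14510 × cos(203.47°) = -0.13309
y = ρ sin φ = 0.14510 × sin(203.47°) = -0.05779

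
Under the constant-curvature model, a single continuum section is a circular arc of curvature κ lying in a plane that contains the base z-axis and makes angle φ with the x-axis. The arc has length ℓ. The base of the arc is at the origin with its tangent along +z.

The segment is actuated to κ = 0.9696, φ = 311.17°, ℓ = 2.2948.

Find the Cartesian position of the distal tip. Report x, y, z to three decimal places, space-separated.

1.092 -1.249 0.818

θ = κ·ℓ = 0.9696 × 2.2948 = 2.22504 rad
ρ = (1 − cos θ)/κ = (1 − -0.60856)/0.9696 = 1.65899
z = sin θ / κ = 0.79351/0.9696 = 0.81839
x = ρ cos φ = 1.65899 × cos(311.17°) = 1.09211
y = ρ sin φ = 1.65899 × sin(311.17°) = -1.24882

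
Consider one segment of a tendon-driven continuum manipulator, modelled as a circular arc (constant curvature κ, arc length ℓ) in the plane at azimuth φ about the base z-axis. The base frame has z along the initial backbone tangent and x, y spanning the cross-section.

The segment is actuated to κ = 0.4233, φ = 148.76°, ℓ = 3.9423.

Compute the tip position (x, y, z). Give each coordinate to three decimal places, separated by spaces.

-2.217 1.345 2.351

θ = κ·ℓ = 0.4233 × 3.9423 = 1.66878 rad
ρ = (1 − cos θ)/κ = (1 − -0.09782)/0.4233 = 2.59349
z = sin θ / κ = 0.99520/0.4233 = 2.35106
x = ρ cos φ = 2.59349 × cos(148.76°) = -2.21744
y = ρ sin φ = 2.59349 × sin(148.76°) = 1.34504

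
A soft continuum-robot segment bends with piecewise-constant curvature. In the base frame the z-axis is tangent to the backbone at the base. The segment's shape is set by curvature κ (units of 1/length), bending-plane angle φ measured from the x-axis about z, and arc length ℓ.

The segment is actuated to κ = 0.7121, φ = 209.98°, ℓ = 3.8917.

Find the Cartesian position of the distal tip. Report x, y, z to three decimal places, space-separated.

θ = κ·ℓ = 0.7121 × 3.8917 = 2.77128 rad
ρ = (1 − cos θ)/κ = (1 − -0.93221)/0.7121 = 2.71340
z = sin θ / κ = 0.36191/0.7121 = 0.50823
x = ρ cos φ = 2.71340 × cos(209.98°) = -2.35035
y = ρ sin φ = 2.71340 × sin(209.98°) = -1.35588

-2.350 -1.356 0.508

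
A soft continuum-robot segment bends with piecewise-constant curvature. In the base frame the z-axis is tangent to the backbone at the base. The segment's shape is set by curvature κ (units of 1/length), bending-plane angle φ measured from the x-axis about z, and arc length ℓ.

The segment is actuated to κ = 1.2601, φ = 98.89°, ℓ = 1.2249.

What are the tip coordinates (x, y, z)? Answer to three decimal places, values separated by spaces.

-0.119 0.763 0.793

θ = κ·ℓ = 1.2601 × 1.2249 = 1.54350 rad
ρ = (1 − cos θ)/κ = (1 − 0.02730)/1.2601 = 0.77193
z = sin θ / κ = 0.99963/1.2601 = 0.79329
x = ρ cos φ = 0.77193 × cos(98.89°) = -0.11929
y = ρ sin φ = 0.77193 × sin(98.89°) = 0.76265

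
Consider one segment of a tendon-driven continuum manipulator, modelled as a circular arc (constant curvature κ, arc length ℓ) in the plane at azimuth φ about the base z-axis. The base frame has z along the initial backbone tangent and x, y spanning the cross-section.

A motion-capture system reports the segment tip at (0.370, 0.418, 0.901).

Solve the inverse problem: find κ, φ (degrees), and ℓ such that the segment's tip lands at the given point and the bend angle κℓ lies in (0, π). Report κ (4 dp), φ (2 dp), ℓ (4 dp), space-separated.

0.9938 48.49 1.1163

ρ = √(x²+y²) = √(0.370² + 0.418²) = 0.55823
φ = atan2(y, x) mod 360° = atan2(0.418, 0.370) = 48.4858°
|p|² = ρ² + z² = 0.55823² + 0.901² = 1.12343
κ = 2ρ / |p|² = 2×0.55823 / 1.12343 = 0.99381
θ = 2·atan2(ρ, z) = 2·atan2(0.55823, 0.901) = 1.10937 rad
ℓ = θ/κ = 1.10937/0.99381 = 1.11629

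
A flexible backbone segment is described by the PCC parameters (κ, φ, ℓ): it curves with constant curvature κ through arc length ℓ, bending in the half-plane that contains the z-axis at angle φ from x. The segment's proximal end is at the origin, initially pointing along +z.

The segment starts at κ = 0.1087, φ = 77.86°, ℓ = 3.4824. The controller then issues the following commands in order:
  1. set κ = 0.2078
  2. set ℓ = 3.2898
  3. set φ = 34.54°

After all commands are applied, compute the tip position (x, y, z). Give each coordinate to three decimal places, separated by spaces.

0.891 0.613 3.039

initial: κ=0.1087, φ=77.86°, ℓ=3.4824
cmd 1: set κ=0.2078 → (κ,φ,ℓ)=(0.2078,77.86°,3.4824) → tip=(0.2536,1.1790,3.1863)
cmd 2: set ℓ=3.2898 → (κ,φ,ℓ)=(0.2078,77.86°,3.2898) → tip=(0.2274,1.0572,3.0395)
cmd 3: set φ=34.54° → (κ,φ,ℓ)=(0.2078,34.54°,3.2898) → tip=(0.8908,0.6131,3.0395)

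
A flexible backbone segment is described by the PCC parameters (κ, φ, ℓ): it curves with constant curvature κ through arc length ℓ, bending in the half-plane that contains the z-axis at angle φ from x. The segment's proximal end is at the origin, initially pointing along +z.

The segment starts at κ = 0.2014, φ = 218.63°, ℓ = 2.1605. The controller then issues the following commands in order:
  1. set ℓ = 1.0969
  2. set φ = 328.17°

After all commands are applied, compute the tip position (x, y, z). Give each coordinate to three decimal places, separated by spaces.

0.103 -0.064 1.088

initial: κ=0.2014, φ=218.63°, ℓ=2.1605
cmd 1: set ℓ=1.0969 → (κ,φ,ℓ)=(0.2014,218.63°,1.0969) → tip=(-0.0943,-0.0753,1.0880)
cmd 2: set φ=328.17° → (κ,φ,ℓ)=(0.2014,328.17°,1.0969) → tip=(0.1025,-0.0636,1.0880)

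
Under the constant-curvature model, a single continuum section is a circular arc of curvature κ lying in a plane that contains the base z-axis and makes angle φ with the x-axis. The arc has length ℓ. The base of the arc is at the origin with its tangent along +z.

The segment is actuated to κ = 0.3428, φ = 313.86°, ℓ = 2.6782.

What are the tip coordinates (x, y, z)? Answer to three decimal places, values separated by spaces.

θ = κ·ℓ = 0.3428 × 2.6782 = 0.91809 rad
ρ = (1 − cos θ)/κ = (1 − 0.60734)/0.3428 = 1.14545
z = sin θ / κ = 0.79444/0.3428 = 2.31751
x = ρ cos φ = 1.14545 × cos(313.86°) = 0.79368
y = ρ sin φ = 1.14545 × sin(313.86°) = -0.82591

0.794 -0.826 2.318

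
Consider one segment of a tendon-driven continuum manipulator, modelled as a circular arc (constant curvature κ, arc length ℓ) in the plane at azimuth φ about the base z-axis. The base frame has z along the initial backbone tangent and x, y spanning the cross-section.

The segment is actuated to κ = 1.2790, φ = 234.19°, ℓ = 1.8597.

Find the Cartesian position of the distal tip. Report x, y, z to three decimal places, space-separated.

-0.788 -1.092 0.540

θ = κ·ℓ = 1.2790 × 1.8597 = 2.37856 rad
ρ = (1 − cos θ)/κ = (1 − -0.72274)/1.2790 = 1.34694
z = sin θ / κ = 0.69112/1.2790 = 0.54036
x = ρ cos φ = 1.34694 × cos(234.19°) = -0.78810
y = ρ sin φ = 1.34694 × sin(234.19°) = -1.09232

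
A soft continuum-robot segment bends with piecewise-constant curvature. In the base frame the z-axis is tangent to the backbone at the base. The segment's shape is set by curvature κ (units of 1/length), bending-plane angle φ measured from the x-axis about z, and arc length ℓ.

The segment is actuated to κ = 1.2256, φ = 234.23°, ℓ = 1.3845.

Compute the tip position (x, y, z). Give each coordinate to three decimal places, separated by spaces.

-0.537 -0.745 0.809

θ = κ·ℓ = 1.2256 × 1.3845 = 1.69684 rad
ρ = (1 − cos θ)/κ = (1 − -0.12571)/1.2256 = 0.91850
z = sin θ / κ = 0.99207/1.2256 = 0.80945
x = ρ cos φ = 0.91850 × cos(234.23°) = -0.53689
y = ρ sin φ = 0.91850 × sin(234.23°) = -0.74524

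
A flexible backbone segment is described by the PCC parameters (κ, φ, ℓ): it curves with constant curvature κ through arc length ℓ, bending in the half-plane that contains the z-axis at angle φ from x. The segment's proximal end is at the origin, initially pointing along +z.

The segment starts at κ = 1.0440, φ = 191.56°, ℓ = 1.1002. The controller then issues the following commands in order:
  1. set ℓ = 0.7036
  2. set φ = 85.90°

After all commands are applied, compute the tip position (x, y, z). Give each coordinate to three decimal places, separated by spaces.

initial: κ=1.0440, φ=191.56°, ℓ=1.1002
cmd 1: set ℓ=0.7036 → (κ,φ,ℓ)=(1.0440,191.56°,0.7036) → tip=(-0.2420,-0.0495,0.6420)
cmd 2: set φ=85.90° → (κ,φ,ℓ)=(1.0440,85.90°,0.7036) → tip=(0.0177,0.2464,0.6420)

0.018 0.246 0.642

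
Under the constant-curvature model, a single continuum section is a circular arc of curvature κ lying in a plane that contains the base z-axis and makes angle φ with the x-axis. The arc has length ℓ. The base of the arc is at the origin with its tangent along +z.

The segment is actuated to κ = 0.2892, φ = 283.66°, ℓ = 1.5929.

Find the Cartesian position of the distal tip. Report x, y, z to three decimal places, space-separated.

θ = κ·ℓ = 0.2892 × 1.5929 = 0.46067 rad
ρ = (1 − cos θ)/κ = (1 − 0.89576)/0.2892 = 0.36046
z = sin θ / κ = 0.44455/0.2892 = 1.53716
x = ρ cos φ = 0.36046 × cos(283.66°) = 0.08513
y = ρ sin φ = 0.36046 × sin(283.66°) = -0.35026

0.085 -0.350 1.537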